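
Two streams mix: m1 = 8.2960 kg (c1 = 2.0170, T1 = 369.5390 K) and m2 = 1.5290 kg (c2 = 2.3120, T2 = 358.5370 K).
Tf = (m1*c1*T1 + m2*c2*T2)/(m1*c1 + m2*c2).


num = 7450.9534
den = 20.2681
Tf = 367.6201 K

367.6201 K


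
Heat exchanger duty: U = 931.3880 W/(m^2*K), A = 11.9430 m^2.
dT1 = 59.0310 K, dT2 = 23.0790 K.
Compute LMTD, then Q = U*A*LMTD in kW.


LMTD = 38.2818 K
Q = 931.3880 * 11.9430 * 38.2818 = 425830.6961 W = 425.8307 kW

425.8307 kW


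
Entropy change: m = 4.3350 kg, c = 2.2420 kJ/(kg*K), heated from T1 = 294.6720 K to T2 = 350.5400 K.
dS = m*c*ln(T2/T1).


T2/T1 = 1.1896
ln(T2/T1) = 0.1736
dS = 4.3350 * 2.2420 * 0.1736 = 1.6873 kJ/K

1.6873 kJ/K


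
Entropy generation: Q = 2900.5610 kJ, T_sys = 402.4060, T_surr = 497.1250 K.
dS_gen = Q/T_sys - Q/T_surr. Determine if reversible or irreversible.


dS_sys = 2900.5610/402.4060 = 7.2080 kJ/K
dS_surr = -2900.5610/497.1250 = -5.8347 kJ/K
dS_gen = 7.2080 - 5.8347 = 1.3734 kJ/K (irreversible)

dS_gen = 1.3734 kJ/K, irreversible


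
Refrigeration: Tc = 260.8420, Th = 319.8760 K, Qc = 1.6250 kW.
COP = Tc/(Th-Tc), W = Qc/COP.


COP = 260.8420 / 59.0340 = 4.4185
W = 1.6250 / 4.4185 = 0.3678 kW

COP = 4.4185, W = 0.3678 kW


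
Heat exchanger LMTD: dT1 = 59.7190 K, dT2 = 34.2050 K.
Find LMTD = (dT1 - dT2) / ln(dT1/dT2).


dT1/dT2 = 1.7459
ln(dT1/dT2) = 0.5573
LMTD = 25.5140 / 0.5573 = 45.7832 K

45.7832 K


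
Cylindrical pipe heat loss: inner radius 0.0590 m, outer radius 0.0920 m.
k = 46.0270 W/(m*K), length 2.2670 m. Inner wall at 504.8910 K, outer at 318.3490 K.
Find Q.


dT = 186.5420 K
ln(ro/ri) = 0.4443
Q = 2*pi*46.0270*2.2670*186.5420 / 0.4443 = 275291.0814 W

275291.0814 W


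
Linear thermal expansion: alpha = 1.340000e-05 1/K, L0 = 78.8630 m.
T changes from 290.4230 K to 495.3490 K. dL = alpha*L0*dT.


dT = 204.9260 K
dL = 1.340000e-05 * 78.8630 * 204.9260 = 0.216558 m
L_final = 79.079558 m

dL = 0.216558 m


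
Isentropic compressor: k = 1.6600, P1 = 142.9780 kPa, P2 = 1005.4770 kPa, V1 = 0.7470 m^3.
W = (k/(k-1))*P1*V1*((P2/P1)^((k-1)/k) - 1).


(k-1)/k = 0.3976
(P2/P1)^exp = 2.1717
W = 2.5152 * 142.9780 * 0.7470 * (2.1717 - 1) = 314.7535 kJ

314.7535 kJ


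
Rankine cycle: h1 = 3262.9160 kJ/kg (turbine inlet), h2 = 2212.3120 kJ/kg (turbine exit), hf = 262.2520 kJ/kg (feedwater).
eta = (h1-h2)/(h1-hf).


W = 1050.6040 kJ/kg
Q_in = 3000.6640 kJ/kg
eta = 0.3501 = 35.0124%

eta = 35.0124%


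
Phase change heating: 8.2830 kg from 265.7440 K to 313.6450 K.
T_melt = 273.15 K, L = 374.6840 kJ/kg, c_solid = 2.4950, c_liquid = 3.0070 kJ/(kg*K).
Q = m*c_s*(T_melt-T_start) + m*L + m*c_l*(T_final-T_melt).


Q1 (sensible, solid) = 8.2830 * 2.4950 * 7.4060 = 153.0530 kJ
Q2 (latent) = 8.2830 * 374.6840 = 3103.5076 kJ
Q3 (sensible, liquid) = 8.2830 * 3.0070 * 40.4950 = 1008.6082 kJ
Q_total = 4265.1688 kJ

4265.1688 kJ


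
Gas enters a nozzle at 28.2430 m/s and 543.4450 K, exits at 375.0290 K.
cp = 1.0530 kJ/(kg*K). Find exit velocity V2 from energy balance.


dT = 168.4160 K
2*cp*1000*dT = 354684.0960
V1^2 = 797.6670
V2 = sqrt(355481.7630) = 596.2229 m/s

596.2229 m/s


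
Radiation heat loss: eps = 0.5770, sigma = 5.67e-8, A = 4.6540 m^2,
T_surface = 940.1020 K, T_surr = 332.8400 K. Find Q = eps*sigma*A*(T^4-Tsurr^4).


T^4 = 7.8109e+11
Tsurr^4 = 1.2273e+10
Q = 0.5770 * 5.67e-8 * 4.6540 * 7.6882e+11 = 117059.6382 W

117059.6382 W


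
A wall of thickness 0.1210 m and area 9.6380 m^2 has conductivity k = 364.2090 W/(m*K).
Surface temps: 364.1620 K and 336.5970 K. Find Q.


dT = 27.5650 K
Q = 364.2090 * 9.6380 * 27.5650 / 0.1210 = 799668.9291 W

799668.9291 W


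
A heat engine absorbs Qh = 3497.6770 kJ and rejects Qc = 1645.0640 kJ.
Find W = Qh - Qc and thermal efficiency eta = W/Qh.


W = 3497.6770 - 1645.0640 = 1852.6130 kJ
eta = 1852.6130 / 3497.6770 = 0.5297 = 52.9670%

W = 1852.6130 kJ, eta = 52.9670%


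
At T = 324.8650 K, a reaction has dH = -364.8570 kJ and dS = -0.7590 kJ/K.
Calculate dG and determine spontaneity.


T*dS = 324.8650 * -0.7590 = -246.5725 kJ
dG = -364.8570 + 246.5725 = -118.2845 kJ (spontaneous)

dG = -118.2845 kJ, spontaneous


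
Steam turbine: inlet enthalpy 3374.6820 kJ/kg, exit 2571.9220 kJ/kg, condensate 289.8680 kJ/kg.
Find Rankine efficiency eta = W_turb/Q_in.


W = 802.7600 kJ/kg
Q_in = 3084.8140 kJ/kg
eta = 0.2602 = 26.0230%

eta = 26.0230%


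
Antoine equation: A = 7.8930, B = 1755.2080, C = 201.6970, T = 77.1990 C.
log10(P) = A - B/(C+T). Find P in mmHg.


C+T = 278.8960
B/(C+T) = 6.2934
log10(P) = 7.8930 - 6.2934 = 1.5996
P = 10^1.5996 = 39.7728 mmHg

39.7728 mmHg


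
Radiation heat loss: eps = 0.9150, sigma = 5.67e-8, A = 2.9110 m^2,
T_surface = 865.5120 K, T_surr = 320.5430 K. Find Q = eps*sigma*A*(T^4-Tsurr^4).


T^4 = 5.6117e+11
Tsurr^4 = 1.0557e+10
Q = 0.9150 * 5.67e-8 * 2.9110 * 5.5061e+11 = 83155.4310 W

83155.4310 W


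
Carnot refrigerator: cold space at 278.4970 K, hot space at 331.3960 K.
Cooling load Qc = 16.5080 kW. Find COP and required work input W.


COP = 278.4970 / 52.8990 = 5.2647
W = 16.5080 / 5.2647 = 3.1356 kW

COP = 5.2647, W = 3.1356 kW


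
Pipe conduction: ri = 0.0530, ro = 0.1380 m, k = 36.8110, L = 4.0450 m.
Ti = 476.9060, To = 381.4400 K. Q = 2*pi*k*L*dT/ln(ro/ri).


dT = 95.4660 K
ln(ro/ri) = 0.9570
Q = 2*pi*36.8110*4.0450*95.4660 / 0.9570 = 93331.9086 W

93331.9086 W


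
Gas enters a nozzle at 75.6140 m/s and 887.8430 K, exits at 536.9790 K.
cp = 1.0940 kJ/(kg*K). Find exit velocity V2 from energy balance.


dT = 350.8640 K
2*cp*1000*dT = 767690.4320
V1^2 = 5717.4770
V2 = sqrt(773407.9090) = 879.4361 m/s

879.4361 m/s


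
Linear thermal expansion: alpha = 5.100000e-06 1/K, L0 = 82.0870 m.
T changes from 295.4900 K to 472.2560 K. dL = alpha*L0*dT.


dT = 176.7660 K
dL = 5.100000e-06 * 82.0870 * 176.7660 = 0.074002 m
L_final = 82.161002 m

dL = 0.074002 m


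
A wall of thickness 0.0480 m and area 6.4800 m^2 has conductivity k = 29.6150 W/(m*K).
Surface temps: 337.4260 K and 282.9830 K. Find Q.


dT = 54.4430 K
Q = 29.6150 * 6.4800 * 54.4430 / 0.0480 = 217664.4751 W

217664.4751 W


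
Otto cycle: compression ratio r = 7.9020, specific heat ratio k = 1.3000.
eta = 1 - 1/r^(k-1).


r^(k-1) = 1.8592
eta = 1 - 1/1.8592 = 0.4621 = 46.2128%

46.2128%


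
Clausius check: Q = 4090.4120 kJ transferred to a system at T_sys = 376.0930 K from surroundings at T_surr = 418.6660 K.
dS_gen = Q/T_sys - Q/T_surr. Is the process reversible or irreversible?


dS_sys = 4090.4120/376.0930 = 10.8761 kJ/K
dS_surr = -4090.4120/418.6660 = -9.7701 kJ/K
dS_gen = 10.8761 - 9.7701 = 1.1060 kJ/K (irreversible)

dS_gen = 1.1060 kJ/K, irreversible


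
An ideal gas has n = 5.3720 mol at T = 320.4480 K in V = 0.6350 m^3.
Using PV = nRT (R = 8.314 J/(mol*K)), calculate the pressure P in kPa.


P = nRT/V = 5.3720 * 8.314 * 320.4480 / 0.6350
= 14312.1075 / 0.6350 = 22538.7520 Pa = 22.5388 kPa

22.5388 kPa


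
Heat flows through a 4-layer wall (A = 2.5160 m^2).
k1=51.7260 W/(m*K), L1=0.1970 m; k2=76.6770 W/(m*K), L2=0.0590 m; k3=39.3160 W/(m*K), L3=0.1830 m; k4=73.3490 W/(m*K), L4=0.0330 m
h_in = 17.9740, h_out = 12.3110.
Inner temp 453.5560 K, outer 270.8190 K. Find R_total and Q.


R_conv_in = 1/(17.9740*2.5160) = 0.0221
R_1 = 0.1970/(51.7260*2.5160) = 0.0015
R_2 = 0.0590/(76.6770*2.5160) = 0.0003
R_3 = 0.1830/(39.3160*2.5160) = 0.0018
R_4 = 0.0330/(73.3490*2.5160) = 0.0002
R_conv_out = 1/(12.3110*2.5160) = 0.0323
R_total = 0.0582 K/W
Q = 182.7370 / 0.0582 = 3137.3390 W

R_total = 0.0582 K/W, Q = 3137.3390 W


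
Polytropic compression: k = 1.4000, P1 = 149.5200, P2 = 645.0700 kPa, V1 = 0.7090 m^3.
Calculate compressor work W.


(k-1)/k = 0.2857
(P2/P1)^exp = 1.5185
W = 3.5000 * 149.5200 * 0.7090 * (1.5185 - 1) = 192.3647 kJ

192.3647 kJ


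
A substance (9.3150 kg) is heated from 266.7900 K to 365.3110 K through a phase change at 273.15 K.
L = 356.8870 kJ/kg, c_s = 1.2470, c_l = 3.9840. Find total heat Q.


Q1 (sensible, solid) = 9.3150 * 1.2470 * 6.3600 = 73.8765 kJ
Q2 (latent) = 9.3150 * 356.8870 = 3324.4024 kJ
Q3 (sensible, liquid) = 9.3150 * 3.9840 * 92.1610 = 3420.1832 kJ
Q_total = 6818.4621 kJ

6818.4621 kJ


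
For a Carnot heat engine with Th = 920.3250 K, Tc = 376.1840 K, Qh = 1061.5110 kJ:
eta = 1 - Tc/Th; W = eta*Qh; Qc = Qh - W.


eta = 1 - 376.1840/920.3250 = 0.5912
W = 0.5912 * 1061.5110 = 627.6170 kJ
Qc = 1061.5110 - 627.6170 = 433.8940 kJ

eta = 59.1249%, W = 627.6170 kJ, Qc = 433.8940 kJ


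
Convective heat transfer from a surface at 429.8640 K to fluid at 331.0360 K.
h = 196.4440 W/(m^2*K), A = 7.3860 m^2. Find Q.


dT = 98.8280 K
Q = 196.4440 * 7.3860 * 98.8280 = 143393.0421 W

143393.0421 W


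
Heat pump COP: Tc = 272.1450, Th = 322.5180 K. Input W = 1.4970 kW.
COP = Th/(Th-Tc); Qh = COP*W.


COP = 322.5180 / 50.3730 = 6.4026
Qh = 6.4026 * 1.4970 = 9.5847 kW

COP = 6.4026, Qh = 9.5847 kW


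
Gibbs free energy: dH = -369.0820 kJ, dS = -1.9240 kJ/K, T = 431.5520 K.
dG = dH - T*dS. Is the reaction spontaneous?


T*dS = 431.5520 * -1.9240 = -830.3060 kJ
dG = -369.0820 + 830.3060 = 461.2240 kJ (non-spontaneous)

dG = 461.2240 kJ, non-spontaneous


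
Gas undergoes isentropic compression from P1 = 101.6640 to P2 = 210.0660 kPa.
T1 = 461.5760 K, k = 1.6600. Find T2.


(k-1)/k = 0.3976
(P2/P1)^exp = 1.3345
T2 = 461.5760 * 1.3345 = 615.9694 K

615.9694 K


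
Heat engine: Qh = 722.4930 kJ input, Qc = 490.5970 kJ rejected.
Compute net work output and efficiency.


W = 722.4930 - 490.5970 = 231.8960 kJ
eta = 231.8960 / 722.4930 = 0.3210 = 32.0966%

W = 231.8960 kJ, eta = 32.0966%


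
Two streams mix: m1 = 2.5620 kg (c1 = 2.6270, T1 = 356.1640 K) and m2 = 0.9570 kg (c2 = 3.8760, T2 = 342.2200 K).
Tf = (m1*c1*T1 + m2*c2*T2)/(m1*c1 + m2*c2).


num = 3666.5245
den = 10.4397
Tf = 351.2096 K

351.2096 K


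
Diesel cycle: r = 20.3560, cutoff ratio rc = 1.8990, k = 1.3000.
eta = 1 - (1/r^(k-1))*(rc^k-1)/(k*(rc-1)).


r^(k-1) = 2.4695
rc^k = 2.3019
eta = 0.5489 = 54.8914%

54.8914%


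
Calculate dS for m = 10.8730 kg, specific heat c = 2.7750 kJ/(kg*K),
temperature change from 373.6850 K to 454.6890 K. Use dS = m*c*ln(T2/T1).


T2/T1 = 1.2168
ln(T2/T1) = 0.1962
dS = 10.8730 * 2.7750 * 0.1962 = 5.9199 kJ/K

5.9199 kJ/K


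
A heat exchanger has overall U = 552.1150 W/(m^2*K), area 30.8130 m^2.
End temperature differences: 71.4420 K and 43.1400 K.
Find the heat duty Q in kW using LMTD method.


LMTD = 56.1063 K
Q = 552.1150 * 30.8130 * 56.1063 = 954498.3771 W = 954.4984 kW

954.4984 kW


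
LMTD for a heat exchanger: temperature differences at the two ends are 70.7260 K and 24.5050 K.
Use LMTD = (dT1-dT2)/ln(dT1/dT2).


dT1/dT2 = 2.8862
ln(dT1/dT2) = 1.0599
LMTD = 46.2210 / 1.0599 = 43.6073 K

43.6073 K


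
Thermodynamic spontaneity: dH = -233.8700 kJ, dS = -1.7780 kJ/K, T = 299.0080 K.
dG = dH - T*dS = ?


T*dS = 299.0080 * -1.7780 = -531.6362 kJ
dG = -233.8700 + 531.6362 = 297.7662 kJ (non-spontaneous)

dG = 297.7662 kJ, non-spontaneous


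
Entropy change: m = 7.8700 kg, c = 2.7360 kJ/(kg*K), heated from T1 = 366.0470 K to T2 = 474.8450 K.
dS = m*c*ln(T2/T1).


T2/T1 = 1.2972
ln(T2/T1) = 0.2602
dS = 7.8700 * 2.7360 * 0.2602 = 5.6033 kJ/K

5.6033 kJ/K


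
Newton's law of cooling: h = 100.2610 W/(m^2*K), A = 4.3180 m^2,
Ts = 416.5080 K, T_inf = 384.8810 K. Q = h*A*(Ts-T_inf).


dT = 31.6270 K
Q = 100.2610 * 4.3180 * 31.6270 = 13692.1822 W

13692.1822 W


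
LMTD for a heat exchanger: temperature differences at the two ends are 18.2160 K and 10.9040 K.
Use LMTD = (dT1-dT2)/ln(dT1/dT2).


dT1/dT2 = 1.6706
ln(dT1/dT2) = 0.5132
LMTD = 7.3120 / 0.5132 = 14.2487 K

14.2487 K


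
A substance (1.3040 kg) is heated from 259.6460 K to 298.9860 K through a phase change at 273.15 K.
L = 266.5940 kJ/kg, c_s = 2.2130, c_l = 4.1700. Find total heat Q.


Q1 (sensible, solid) = 1.3040 * 2.2130 * 13.5040 = 38.9692 kJ
Q2 (latent) = 1.3040 * 266.5940 = 347.6386 kJ
Q3 (sensible, liquid) = 1.3040 * 4.1700 * 25.8360 = 140.4879 kJ
Q_total = 527.0957 kJ

527.0957 kJ


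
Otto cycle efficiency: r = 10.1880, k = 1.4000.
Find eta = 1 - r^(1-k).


r^(k-1) = 2.5307
eta = 1 - 1/2.5307 = 0.6048 = 60.4848%

60.4848%


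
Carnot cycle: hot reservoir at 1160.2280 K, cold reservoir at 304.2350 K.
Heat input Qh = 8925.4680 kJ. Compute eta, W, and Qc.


eta = 1 - 304.2350/1160.2280 = 0.7378
W = 0.7378 * 8925.4680 = 6585.0317 kJ
Qc = 8925.4680 - 6585.0317 = 2340.4363 kJ

eta = 73.7780%, W = 6585.0317 kJ, Qc = 2340.4363 kJ


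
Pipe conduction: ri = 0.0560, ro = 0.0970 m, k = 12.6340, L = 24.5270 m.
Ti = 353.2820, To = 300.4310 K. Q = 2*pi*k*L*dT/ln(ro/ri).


dT = 52.8510 K
ln(ro/ri) = 0.5494
Q = 2*pi*12.6340*24.5270*52.8510 / 0.5494 = 187310.4079 W

187310.4079 W


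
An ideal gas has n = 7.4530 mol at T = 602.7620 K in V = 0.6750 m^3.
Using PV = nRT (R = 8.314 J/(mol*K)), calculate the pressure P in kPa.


P = nRT/V = 7.4530 * 8.314 * 602.7620 / 0.6750
= 37349.6904 / 0.6750 = 55332.8747 Pa = 55.3329 kPa

55.3329 kPa


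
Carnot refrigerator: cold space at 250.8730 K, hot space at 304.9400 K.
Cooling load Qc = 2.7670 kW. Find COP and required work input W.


COP = 250.8730 / 54.0670 = 4.6400
W = 2.7670 / 4.6400 = 0.5963 kW

COP = 4.6400, W = 0.5963 kW


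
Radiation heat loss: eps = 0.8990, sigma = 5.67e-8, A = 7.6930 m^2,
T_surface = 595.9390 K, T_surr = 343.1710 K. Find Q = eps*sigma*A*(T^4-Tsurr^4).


T^4 = 1.2613e+11
Tsurr^4 = 1.3869e+10
Q = 0.8990 * 5.67e-8 * 7.6930 * 1.1226e+11 = 44020.5227 W

44020.5227 W


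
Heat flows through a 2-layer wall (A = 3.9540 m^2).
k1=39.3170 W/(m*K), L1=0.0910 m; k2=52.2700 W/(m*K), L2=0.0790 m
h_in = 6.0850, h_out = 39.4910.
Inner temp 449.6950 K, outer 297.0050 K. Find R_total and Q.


R_conv_in = 1/(6.0850*3.9540) = 0.0416
R_1 = 0.0910/(39.3170*3.9540) = 0.0006
R_2 = 0.0790/(52.2700*3.9540) = 0.0004
R_conv_out = 1/(39.4910*3.9540) = 0.0064
R_total = 0.0489 K/W
Q = 152.6900 / 0.0489 = 3120.2990 W

R_total = 0.0489 K/W, Q = 3120.2990 W


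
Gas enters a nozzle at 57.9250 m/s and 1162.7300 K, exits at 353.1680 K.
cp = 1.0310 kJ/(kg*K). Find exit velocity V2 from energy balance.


dT = 809.5620 K
2*cp*1000*dT = 1669316.8440
V1^2 = 3355.3056
V2 = sqrt(1672672.1496) = 1293.3183 m/s

1293.3183 m/s


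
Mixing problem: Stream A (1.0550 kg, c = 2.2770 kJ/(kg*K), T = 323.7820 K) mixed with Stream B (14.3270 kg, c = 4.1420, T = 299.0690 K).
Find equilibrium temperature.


num = 18525.2828
den = 61.7447
Tf = 300.0305 K

300.0305 K


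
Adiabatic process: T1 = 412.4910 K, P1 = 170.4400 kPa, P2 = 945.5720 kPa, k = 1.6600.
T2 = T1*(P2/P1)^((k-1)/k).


(k-1)/k = 0.3976
(P2/P1)^exp = 1.9763
T2 = 412.4910 * 1.9763 = 815.2121 K

815.2121 K


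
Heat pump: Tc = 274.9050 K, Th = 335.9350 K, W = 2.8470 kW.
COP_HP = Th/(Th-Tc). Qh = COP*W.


COP = 335.9350 / 61.0300 = 5.5044
Qh = 5.5044 * 2.8470 = 15.6711 kW

COP = 5.5044, Qh = 15.6711 kW


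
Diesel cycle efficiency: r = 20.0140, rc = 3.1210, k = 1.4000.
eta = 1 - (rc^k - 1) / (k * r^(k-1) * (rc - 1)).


r^(k-1) = 3.3154
rc^k = 4.9205
eta = 0.6018 = 60.1763%

60.1763%


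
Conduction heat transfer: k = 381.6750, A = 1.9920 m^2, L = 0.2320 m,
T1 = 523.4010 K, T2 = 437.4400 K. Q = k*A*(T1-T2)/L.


dT = 85.9610 K
Q = 381.6750 * 1.9920 * 85.9610 / 0.2320 = 281706.2760 W

281706.2760 W


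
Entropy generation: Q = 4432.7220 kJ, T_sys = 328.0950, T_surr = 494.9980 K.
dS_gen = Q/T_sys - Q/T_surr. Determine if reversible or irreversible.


dS_sys = 4432.7220/328.0950 = 13.5105 kJ/K
dS_surr = -4432.7220/494.9980 = -8.9550 kJ/K
dS_gen = 13.5105 - 8.9550 = 4.5555 kJ/K (irreversible)

dS_gen = 4.5555 kJ/K, irreversible


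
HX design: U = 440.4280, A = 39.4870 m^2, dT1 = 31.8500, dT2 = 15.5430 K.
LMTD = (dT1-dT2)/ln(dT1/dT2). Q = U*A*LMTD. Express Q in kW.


LMTD = 22.7298 K
Q = 440.4280 * 39.4870 * 22.7298 = 395298.7233 W = 395.2987 kW

395.2987 kW


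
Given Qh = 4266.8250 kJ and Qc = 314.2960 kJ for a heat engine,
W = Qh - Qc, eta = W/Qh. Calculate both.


W = 4266.8250 - 314.2960 = 3952.5290 kJ
eta = 3952.5290 / 4266.8250 = 0.9263 = 92.6340%

W = 3952.5290 kJ, eta = 92.6340%


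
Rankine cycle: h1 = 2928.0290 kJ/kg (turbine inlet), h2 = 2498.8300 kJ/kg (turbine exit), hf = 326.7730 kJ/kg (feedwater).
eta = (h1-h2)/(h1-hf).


W = 429.1990 kJ/kg
Q_in = 2601.2560 kJ/kg
eta = 0.1650 = 16.4997%

eta = 16.4997%


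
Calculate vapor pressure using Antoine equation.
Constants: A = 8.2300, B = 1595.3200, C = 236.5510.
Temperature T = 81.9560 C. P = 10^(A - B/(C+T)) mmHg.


C+T = 318.5070
B/(C+T) = 5.0087
log10(P) = 8.2300 - 5.0087 = 3.2213
P = 10^3.2213 = 1664.3938 mmHg

1664.3938 mmHg


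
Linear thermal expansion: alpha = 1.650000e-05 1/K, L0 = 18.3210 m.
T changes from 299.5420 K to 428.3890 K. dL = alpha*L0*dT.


dT = 128.8470 K
dL = 1.650000e-05 * 18.3210 * 128.8470 = 0.038950 m
L_final = 18.359950 m

dL = 0.038950 m


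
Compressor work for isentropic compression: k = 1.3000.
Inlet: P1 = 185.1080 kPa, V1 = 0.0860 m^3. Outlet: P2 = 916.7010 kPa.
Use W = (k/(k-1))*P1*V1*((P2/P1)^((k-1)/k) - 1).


(k-1)/k = 0.2308
(P2/P1)^exp = 1.4466
W = 4.3333 * 185.1080 * 0.0860 * (1.4466 - 1) = 30.8059 kJ

30.8059 kJ


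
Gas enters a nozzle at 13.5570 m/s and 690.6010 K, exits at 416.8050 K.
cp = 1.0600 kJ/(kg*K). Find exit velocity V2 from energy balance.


dT = 273.7960 K
2*cp*1000*dT = 580447.5200
V1^2 = 183.7922
V2 = sqrt(580631.3122) = 761.9917 m/s

761.9917 m/s


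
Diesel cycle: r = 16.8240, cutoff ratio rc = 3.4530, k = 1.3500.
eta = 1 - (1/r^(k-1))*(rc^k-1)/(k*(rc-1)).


r^(k-1) = 2.6858
rc^k = 5.3280
eta = 0.5134 = 51.3389%

51.3389%


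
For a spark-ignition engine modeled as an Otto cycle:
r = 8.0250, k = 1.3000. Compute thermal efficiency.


r^(k-1) = 1.8678
eta = 1 - 1/1.8678 = 0.4646 = 46.4615%

46.4615%


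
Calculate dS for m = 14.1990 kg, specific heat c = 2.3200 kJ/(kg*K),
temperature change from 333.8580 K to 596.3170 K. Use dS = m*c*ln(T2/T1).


T2/T1 = 1.7861
ln(T2/T1) = 0.5801
dS = 14.1990 * 2.3200 * 0.5801 = 19.1080 kJ/K

19.1080 kJ/K


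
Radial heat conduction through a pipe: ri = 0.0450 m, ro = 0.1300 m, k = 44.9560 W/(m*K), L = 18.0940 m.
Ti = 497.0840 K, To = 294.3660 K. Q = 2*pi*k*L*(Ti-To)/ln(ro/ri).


dT = 202.7180 K
ln(ro/ri) = 1.0609
Q = 2*pi*44.9560*18.0940*202.7180 / 1.0609 = 976633.1438 W

976633.1438 W


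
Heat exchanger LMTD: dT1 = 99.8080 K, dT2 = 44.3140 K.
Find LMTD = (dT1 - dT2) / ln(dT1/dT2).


dT1/dT2 = 2.2523
ln(dT1/dT2) = 0.8119
LMTD = 55.4940 / 0.8119 = 68.3468 K

68.3468 K


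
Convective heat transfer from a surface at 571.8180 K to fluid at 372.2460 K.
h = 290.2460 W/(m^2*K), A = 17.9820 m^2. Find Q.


dT = 199.5720 K
Q = 290.2460 * 17.9820 * 199.5720 = 1041606.8953 W

1041606.8953 W


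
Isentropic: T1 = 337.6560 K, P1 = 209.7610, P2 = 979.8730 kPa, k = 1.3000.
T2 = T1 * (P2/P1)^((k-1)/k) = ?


(k-1)/k = 0.2308
(P2/P1)^exp = 1.4272
T2 = 337.6560 * 1.4272 = 481.9054 K

481.9054 K


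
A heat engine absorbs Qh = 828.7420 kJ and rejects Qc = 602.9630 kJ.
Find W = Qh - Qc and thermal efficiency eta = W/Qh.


W = 828.7420 - 602.9630 = 225.7790 kJ
eta = 225.7790 / 828.7420 = 0.2724 = 27.2436%

W = 225.7790 kJ, eta = 27.2436%


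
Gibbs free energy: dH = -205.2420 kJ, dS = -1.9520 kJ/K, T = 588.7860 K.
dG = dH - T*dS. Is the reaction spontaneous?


T*dS = 588.7860 * -1.9520 = -1149.3103 kJ
dG = -205.2420 + 1149.3103 = 944.0683 kJ (non-spontaneous)

dG = 944.0683 kJ, non-spontaneous


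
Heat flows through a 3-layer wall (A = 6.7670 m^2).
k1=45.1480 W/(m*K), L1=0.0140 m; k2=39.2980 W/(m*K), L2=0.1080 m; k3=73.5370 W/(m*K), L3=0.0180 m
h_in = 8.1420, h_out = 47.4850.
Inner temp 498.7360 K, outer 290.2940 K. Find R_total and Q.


R_conv_in = 1/(8.1420*6.7670) = 0.0181
R_1 = 0.0140/(45.1480*6.7670) = 4.5824e-05
R_2 = 0.1080/(39.2980*6.7670) = 0.0004
R_3 = 0.0180/(73.5370*6.7670) = 3.6172e-05
R_conv_out = 1/(47.4850*6.7670) = 0.0031
R_total = 0.0218 K/W
Q = 208.4420 / 0.0218 = 9583.5353 W

R_total = 0.0218 K/W, Q = 9583.5353 W


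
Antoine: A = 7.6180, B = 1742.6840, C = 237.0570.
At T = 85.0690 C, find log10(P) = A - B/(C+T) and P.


C+T = 322.1260
B/(C+T) = 5.4099
log10(P) = 7.6180 - 5.4099 = 2.2081
P = 10^2.2081 = 161.4562 mmHg

161.4562 mmHg


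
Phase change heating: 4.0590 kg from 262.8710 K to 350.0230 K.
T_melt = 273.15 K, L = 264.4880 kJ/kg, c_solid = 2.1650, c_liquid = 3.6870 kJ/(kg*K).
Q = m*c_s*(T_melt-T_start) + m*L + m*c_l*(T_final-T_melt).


Q1 (sensible, solid) = 4.0590 * 2.1650 * 10.2790 = 90.3291 kJ
Q2 (latent) = 4.0590 * 264.4880 = 1073.5568 kJ
Q3 (sensible, liquid) = 4.0590 * 3.6870 * 76.8730 = 1150.4454 kJ
Q_total = 2314.3313 kJ

2314.3313 kJ


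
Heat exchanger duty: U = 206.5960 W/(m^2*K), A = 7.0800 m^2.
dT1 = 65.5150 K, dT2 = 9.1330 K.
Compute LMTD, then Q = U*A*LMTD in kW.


LMTD = 28.6147 K
Q = 206.5960 * 7.0800 * 28.6147 = 41854.7328 W = 41.8547 kW

41.8547 kW


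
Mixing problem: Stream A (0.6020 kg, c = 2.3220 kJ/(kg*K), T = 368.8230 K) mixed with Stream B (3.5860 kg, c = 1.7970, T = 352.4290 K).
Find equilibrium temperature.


num = 2786.6243
den = 7.8419
Tf = 355.3513 K

355.3513 K


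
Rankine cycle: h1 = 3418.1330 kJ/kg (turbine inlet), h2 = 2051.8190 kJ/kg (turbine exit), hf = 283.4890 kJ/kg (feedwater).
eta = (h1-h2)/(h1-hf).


W = 1366.3140 kJ/kg
Q_in = 3134.6440 kJ/kg
eta = 0.4359 = 43.5875%

eta = 43.5875%


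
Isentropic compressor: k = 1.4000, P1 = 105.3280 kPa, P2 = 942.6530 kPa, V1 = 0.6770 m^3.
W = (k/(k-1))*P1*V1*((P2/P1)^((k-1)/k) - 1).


(k-1)/k = 0.2857
(P2/P1)^exp = 1.8704
W = 3.5000 * 105.3280 * 0.6770 * (1.8704 - 1) = 217.2413 kJ

217.2413 kJ


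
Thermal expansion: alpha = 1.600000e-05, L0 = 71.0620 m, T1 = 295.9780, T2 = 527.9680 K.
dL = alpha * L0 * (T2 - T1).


dT = 231.9900 K
dL = 1.600000e-05 * 71.0620 * 231.9900 = 0.263771 m
L_final = 71.325771 m

dL = 0.263771 m


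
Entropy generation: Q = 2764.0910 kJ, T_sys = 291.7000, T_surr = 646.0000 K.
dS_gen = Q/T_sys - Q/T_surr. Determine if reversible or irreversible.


dS_sys = 2764.0910/291.7000 = 9.4758 kJ/K
dS_surr = -2764.0910/646.0000 = -4.2788 kJ/K
dS_gen = 9.4758 - 4.2788 = 5.1970 kJ/K (irreversible)

dS_gen = 5.1970 kJ/K, irreversible


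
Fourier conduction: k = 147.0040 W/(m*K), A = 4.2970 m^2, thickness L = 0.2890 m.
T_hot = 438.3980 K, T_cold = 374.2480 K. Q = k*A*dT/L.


dT = 64.1500 K
Q = 147.0040 * 4.2970 * 64.1500 / 0.2890 = 140214.6279 W

140214.6279 W


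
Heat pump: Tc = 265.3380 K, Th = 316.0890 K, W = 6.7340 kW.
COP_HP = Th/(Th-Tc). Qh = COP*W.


COP = 316.0890 / 50.7510 = 6.2282
Qh = 6.2282 * 6.7340 = 41.9409 kW

COP = 6.2282, Qh = 41.9409 kW


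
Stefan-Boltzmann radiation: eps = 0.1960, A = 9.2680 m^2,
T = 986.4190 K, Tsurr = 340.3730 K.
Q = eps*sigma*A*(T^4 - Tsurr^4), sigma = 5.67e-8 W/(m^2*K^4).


T^4 = 9.4677e+11
Tsurr^4 = 1.3422e+10
Q = 0.1960 * 5.67e-8 * 9.2680 * 9.3335e+11 = 96132.4379 W

96132.4379 W


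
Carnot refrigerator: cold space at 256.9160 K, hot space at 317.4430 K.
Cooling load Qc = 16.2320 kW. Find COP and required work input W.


COP = 256.9160 / 60.5270 = 4.2447
W = 16.2320 / 4.2447 = 3.8241 kW

COP = 4.2447, W = 3.8241 kW


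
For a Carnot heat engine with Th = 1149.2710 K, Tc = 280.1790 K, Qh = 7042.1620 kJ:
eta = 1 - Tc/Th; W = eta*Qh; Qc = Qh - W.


eta = 1 - 280.1790/1149.2710 = 0.7562
W = 0.7562 * 7042.1620 = 5325.3642 kJ
Qc = 7042.1620 - 5325.3642 = 1716.7978 kJ

eta = 75.6212%, W = 5325.3642 kJ, Qc = 1716.7978 kJ


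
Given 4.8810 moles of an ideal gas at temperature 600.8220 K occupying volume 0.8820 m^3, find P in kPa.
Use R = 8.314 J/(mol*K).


P = nRT/V = 4.8810 * 8.314 * 600.8220 / 0.8820
= 24381.7377 / 0.8820 = 27643.6935 Pa = 27.6437 kPa

27.6437 kPa


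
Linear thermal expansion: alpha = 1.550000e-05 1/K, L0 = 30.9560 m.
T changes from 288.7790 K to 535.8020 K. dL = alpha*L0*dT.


dT = 247.0230 K
dL = 1.550000e-05 * 30.9560 * 247.0230 = 0.118526 m
L_final = 31.074526 m

dL = 0.118526 m


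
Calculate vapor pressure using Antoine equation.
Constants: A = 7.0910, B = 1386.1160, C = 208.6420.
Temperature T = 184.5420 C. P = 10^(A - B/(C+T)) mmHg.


C+T = 393.1840
B/(C+T) = 3.5254
log10(P) = 7.0910 - 3.5254 = 3.5656
P = 10^3.5656 = 3678.2211 mmHg

3678.2211 mmHg


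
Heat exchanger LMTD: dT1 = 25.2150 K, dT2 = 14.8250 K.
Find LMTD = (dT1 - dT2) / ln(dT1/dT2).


dT1/dT2 = 1.7008
ln(dT1/dT2) = 0.5311
LMTD = 10.3900 / 0.5311 = 19.5623 K

19.5623 K


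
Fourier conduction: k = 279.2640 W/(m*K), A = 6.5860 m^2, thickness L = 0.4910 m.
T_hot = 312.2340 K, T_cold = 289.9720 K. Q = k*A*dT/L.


dT = 22.2620 K
Q = 279.2640 * 6.5860 * 22.2620 / 0.4910 = 83391.0356 W

83391.0356 W


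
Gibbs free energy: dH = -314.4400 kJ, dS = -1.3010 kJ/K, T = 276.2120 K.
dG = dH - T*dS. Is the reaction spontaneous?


T*dS = 276.2120 * -1.3010 = -359.3518 kJ
dG = -314.4400 + 359.3518 = 44.9118 kJ (non-spontaneous)

dG = 44.9118 kJ, non-spontaneous


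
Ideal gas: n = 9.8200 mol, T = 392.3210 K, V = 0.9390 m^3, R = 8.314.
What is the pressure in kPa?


P = nRT/V = 9.8200 * 8.314 * 392.3210 / 0.9390
= 32030.4517 / 0.9390 = 34111.2372 Pa = 34.1112 kPa

34.1112 kPa


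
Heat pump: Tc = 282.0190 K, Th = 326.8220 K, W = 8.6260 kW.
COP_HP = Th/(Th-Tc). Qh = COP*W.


COP = 326.8220 / 44.8030 = 7.2946
Qh = 7.2946 * 8.6260 = 62.9236 kW

COP = 7.2946, Qh = 62.9236 kW


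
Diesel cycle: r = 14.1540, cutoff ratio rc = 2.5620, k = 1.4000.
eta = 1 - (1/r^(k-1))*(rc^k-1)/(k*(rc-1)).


r^(k-1) = 2.8864
rc^k = 3.7326
eta = 0.5671 = 56.7073%

56.7073%


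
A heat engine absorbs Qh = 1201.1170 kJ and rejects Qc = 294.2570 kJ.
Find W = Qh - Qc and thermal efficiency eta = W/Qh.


W = 1201.1170 - 294.2570 = 906.8600 kJ
eta = 906.8600 / 1201.1170 = 0.7550 = 75.5014%

W = 906.8600 kJ, eta = 75.5014%


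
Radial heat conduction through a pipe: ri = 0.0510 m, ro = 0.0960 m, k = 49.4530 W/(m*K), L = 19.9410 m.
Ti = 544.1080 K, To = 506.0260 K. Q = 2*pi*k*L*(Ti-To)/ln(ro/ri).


dT = 38.0820 K
ln(ro/ri) = 0.6325
Q = 2*pi*49.4530*19.9410*38.0820 / 0.6325 = 373046.6755 W

373046.6755 W


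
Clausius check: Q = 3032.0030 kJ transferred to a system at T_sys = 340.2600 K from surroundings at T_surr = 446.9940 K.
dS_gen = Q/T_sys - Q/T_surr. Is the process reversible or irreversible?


dS_sys = 3032.0030/340.2600 = 8.9108 kJ/K
dS_surr = -3032.0030/446.9940 = -6.7831 kJ/K
dS_gen = 8.9108 - 6.7831 = 2.1277 kJ/K (irreversible)

dS_gen = 2.1277 kJ/K, irreversible


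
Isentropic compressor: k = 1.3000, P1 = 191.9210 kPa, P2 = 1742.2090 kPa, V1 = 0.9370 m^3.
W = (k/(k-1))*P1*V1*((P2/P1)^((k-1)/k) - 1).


(k-1)/k = 0.2308
(P2/P1)^exp = 1.6637
W = 4.3333 * 191.9210 * 0.9370 * (1.6637 - 1) = 517.1874 kJ

517.1874 kJ


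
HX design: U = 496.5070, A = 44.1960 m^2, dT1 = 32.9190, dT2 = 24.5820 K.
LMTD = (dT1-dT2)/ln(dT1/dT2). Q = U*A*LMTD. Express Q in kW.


LMTD = 28.5479 K
Q = 496.5070 * 44.1960 * 28.5479 = 626444.2806 W = 626.4443 kW

626.4443 kW


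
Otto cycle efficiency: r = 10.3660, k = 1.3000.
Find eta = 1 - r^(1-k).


r^(k-1) = 2.0169
eta = 1 - 1/2.0169 = 0.5042 = 50.4188%

50.4188%


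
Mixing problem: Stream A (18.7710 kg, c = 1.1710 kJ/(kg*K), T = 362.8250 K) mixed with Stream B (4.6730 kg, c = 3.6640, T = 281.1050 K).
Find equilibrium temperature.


num = 12788.2425
den = 39.1027
Tf = 327.0423 K

327.0423 K


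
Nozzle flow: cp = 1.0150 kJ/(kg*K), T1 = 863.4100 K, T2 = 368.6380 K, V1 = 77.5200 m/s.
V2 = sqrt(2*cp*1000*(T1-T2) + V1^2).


dT = 494.7720 K
2*cp*1000*dT = 1004387.1600
V1^2 = 6009.3504
V2 = sqrt(1010396.5104) = 1005.1848 m/s

1005.1848 m/s


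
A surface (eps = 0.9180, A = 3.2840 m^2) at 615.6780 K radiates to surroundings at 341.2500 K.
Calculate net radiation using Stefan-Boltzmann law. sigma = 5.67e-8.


T^4 = 1.4369e+11
Tsurr^4 = 1.3561e+10
Q = 0.9180 * 5.67e-8 * 3.2840 * 1.3013e+11 = 22242.8195 W

22242.8195 W


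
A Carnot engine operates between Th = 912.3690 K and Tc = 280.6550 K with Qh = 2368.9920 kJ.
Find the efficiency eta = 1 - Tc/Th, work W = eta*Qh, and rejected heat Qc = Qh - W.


eta = 1 - 280.6550/912.3690 = 0.6924
W = 0.6924 * 2368.9920 = 1640.2633 kJ
Qc = 2368.9920 - 1640.2633 = 728.7287 kJ

eta = 69.2389%, W = 1640.2633 kJ, Qc = 728.7287 kJ


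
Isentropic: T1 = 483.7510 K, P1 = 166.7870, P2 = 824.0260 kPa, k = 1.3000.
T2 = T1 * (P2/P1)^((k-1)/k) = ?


(k-1)/k = 0.2308
(P2/P1)^exp = 1.4458
T2 = 483.7510 * 1.4458 = 699.3984 K

699.3984 K


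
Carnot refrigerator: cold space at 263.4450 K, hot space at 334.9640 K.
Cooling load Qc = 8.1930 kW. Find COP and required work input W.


COP = 263.4450 / 71.5190 = 3.6836
W = 8.1930 / 3.6836 = 2.2242 kW

COP = 3.6836, W = 2.2242 kW


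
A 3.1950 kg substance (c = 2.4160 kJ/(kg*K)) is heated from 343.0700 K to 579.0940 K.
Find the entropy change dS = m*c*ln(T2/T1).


T2/T1 = 1.6880
ln(T2/T1) = 0.5235
dS = 3.1950 * 2.4160 * 0.5235 = 4.0412 kJ/K

4.0412 kJ/K


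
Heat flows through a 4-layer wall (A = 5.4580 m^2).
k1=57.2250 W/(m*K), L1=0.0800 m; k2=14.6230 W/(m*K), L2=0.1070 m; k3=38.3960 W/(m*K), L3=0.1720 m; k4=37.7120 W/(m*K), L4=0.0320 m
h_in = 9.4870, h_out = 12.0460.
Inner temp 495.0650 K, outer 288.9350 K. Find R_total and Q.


R_conv_in = 1/(9.4870*5.4580) = 0.0193
R_1 = 0.0800/(57.2250*5.4580) = 0.0003
R_2 = 0.1070/(14.6230*5.4580) = 0.0013
R_3 = 0.1720/(38.3960*5.4580) = 0.0008
R_4 = 0.0320/(37.7120*5.4580) = 0.0002
R_conv_out = 1/(12.0460*5.4580) = 0.0152
R_total = 0.0371 K/W
Q = 206.1300 / 0.0371 = 5556.7752 W

R_total = 0.0371 K/W, Q = 5556.7752 W


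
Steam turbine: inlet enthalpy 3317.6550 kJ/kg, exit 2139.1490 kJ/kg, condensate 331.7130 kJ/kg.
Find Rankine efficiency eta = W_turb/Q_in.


W = 1178.5060 kJ/kg
Q_in = 2985.9420 kJ/kg
eta = 0.3947 = 39.4685%

eta = 39.4685%


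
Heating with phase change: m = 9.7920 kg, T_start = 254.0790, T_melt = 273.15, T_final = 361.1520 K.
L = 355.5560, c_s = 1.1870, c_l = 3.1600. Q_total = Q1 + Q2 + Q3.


Q1 (sensible, solid) = 9.7920 * 1.1870 * 19.0710 = 221.6642 kJ
Q2 (latent) = 9.7920 * 355.5560 = 3481.6044 kJ
Q3 (sensible, liquid) = 9.7920 * 3.1600 * 88.0020 = 2723.0212 kJ
Q_total = 6426.2898 kJ

6426.2898 kJ


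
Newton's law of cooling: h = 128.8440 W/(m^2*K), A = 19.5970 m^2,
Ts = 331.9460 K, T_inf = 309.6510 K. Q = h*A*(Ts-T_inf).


dT = 22.2950 K
Q = 128.8440 * 19.5970 * 22.2950 = 56293.8911 W

56293.8911 W


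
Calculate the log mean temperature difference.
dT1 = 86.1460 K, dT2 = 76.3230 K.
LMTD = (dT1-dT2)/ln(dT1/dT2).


dT1/dT2 = 1.1287
ln(dT1/dT2) = 0.1211
LMTD = 9.8230 / 0.1211 = 81.1354 K

81.1354 K


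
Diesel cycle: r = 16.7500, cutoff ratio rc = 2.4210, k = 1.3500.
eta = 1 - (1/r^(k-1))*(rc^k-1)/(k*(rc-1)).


r^(k-1) = 2.6817
rc^k = 3.2991
eta = 0.5531 = 55.3089%

55.3089%


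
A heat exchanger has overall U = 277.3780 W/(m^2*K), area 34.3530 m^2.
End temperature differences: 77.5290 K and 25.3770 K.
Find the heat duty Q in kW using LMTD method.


LMTD = 46.6973 K
Q = 277.3780 * 34.3530 * 46.6973 = 444968.0407 W = 444.9680 kW

444.9680 kW


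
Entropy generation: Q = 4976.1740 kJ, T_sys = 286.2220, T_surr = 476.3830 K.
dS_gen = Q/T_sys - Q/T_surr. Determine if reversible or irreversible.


dS_sys = 4976.1740/286.2220 = 17.3857 kJ/K
dS_surr = -4976.1740/476.3830 = -10.4457 kJ/K
dS_gen = 17.3857 - 10.4457 = 6.9400 kJ/K (irreversible)

dS_gen = 6.9400 kJ/K, irreversible


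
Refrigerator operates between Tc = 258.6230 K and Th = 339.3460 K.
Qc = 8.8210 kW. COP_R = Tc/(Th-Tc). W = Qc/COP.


COP = 258.6230 / 80.7230 = 3.2038
W = 8.8210 / 3.2038 = 2.7533 kW

COP = 3.2038, W = 2.7533 kW


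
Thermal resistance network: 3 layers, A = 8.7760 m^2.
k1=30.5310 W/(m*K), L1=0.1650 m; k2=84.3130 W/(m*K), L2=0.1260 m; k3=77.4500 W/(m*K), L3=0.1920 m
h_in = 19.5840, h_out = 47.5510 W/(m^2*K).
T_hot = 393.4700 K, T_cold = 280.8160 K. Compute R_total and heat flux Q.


R_conv_in = 1/(19.5840*8.7760) = 0.0058
R_1 = 0.1650/(30.5310*8.7760) = 0.0006
R_2 = 0.1260/(84.3130*8.7760) = 0.0002
R_3 = 0.1920/(77.4500*8.7760) = 0.0003
R_conv_out = 1/(47.5510*8.7760) = 0.0024
R_total = 0.0093 K/W
Q = 112.6540 / 0.0093 = 12135.1697 W

R_total = 0.0093 K/W, Q = 12135.1697 W


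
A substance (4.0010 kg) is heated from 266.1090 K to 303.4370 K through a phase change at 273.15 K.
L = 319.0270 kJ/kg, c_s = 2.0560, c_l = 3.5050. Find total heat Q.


Q1 (sensible, solid) = 4.0010 * 2.0560 * 7.0410 = 57.9197 kJ
Q2 (latent) = 4.0010 * 319.0270 = 1276.4270 kJ
Q3 (sensible, liquid) = 4.0010 * 3.5050 * 30.2870 = 424.7299 kJ
Q_total = 1759.0766 kJ

1759.0766 kJ


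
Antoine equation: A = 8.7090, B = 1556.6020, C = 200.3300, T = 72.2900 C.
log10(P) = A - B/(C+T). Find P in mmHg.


C+T = 272.6200
B/(C+T) = 5.7098
log10(P) = 8.7090 - 5.7098 = 2.9992
P = 10^2.9992 = 998.1906 mmHg

998.1906 mmHg


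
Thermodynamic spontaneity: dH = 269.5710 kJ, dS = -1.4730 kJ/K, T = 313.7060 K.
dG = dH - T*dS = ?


T*dS = 313.7060 * -1.4730 = -462.0889 kJ
dG = 269.5710 + 462.0889 = 731.6599 kJ (non-spontaneous)

dG = 731.6599 kJ, non-spontaneous


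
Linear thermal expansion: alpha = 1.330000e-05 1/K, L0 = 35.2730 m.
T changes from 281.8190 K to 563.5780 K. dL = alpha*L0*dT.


dT = 281.7590 K
dL = 1.330000e-05 * 35.2730 * 281.7590 = 0.132182 m
L_final = 35.405182 m

dL = 0.132182 m


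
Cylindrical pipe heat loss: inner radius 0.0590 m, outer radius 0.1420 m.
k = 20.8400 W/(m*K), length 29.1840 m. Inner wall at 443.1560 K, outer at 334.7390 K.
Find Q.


dT = 108.4170 K
ln(ro/ri) = 0.8783
Q = 2*pi*20.8400*29.1840*108.4170 / 0.8783 = 471717.5545 W

471717.5545 W


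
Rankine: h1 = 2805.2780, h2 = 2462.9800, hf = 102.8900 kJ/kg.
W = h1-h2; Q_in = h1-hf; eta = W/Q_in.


W = 342.2980 kJ/kg
Q_in = 2702.3880 kJ/kg
eta = 0.1267 = 12.6665%

eta = 12.6665%


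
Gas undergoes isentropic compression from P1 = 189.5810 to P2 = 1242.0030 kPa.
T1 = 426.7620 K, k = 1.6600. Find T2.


(k-1)/k = 0.3976
(P2/P1)^exp = 2.1114
T2 = 426.7620 * 2.1114 = 901.0519 K

901.0519 K


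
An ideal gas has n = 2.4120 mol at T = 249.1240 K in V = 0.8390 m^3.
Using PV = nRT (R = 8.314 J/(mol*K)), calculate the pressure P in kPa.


P = nRT/V = 2.4120 * 8.314 * 249.1240 / 0.8390
= 4995.7752 / 0.8390 = 5954.4401 Pa = 5.9544 kPa

5.9544 kPa


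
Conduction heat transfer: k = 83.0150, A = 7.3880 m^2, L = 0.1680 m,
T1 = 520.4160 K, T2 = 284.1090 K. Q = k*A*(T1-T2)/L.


dT = 236.3070 K
Q = 83.0150 * 7.3880 * 236.3070 / 0.1680 = 862682.0546 W

862682.0546 W


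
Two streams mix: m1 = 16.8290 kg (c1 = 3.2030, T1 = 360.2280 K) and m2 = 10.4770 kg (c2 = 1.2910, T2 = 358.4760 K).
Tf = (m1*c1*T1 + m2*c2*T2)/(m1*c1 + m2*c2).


num = 24266.1505
den = 67.4291
Tf = 359.8766 K

359.8766 K


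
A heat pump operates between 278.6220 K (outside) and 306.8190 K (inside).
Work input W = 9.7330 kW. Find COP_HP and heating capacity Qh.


COP = 306.8190 / 28.1970 = 10.8813
Qh = 10.8813 * 9.7330 = 105.9073 kW

COP = 10.8813, Qh = 105.9073 kW


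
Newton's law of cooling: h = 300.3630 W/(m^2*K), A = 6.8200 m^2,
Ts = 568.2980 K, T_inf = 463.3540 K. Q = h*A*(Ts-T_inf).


dT = 104.9440 K
Q = 300.3630 * 6.8200 * 104.9440 = 214975.2297 W

214975.2297 W


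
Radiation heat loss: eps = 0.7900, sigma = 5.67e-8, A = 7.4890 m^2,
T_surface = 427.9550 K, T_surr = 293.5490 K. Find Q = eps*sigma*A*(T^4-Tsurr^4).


T^4 = 3.3542e+10
Tsurr^4 = 7.4254e+09
Q = 0.7900 * 5.67e-8 * 7.4890 * 2.6117e+10 = 8761.0133 W

8761.0133 W


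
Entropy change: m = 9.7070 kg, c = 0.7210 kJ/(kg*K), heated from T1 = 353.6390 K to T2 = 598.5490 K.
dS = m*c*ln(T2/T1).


T2/T1 = 1.6925
ln(T2/T1) = 0.5262
dS = 9.7070 * 0.7210 * 0.5262 = 3.6830 kJ/K

3.6830 kJ/K


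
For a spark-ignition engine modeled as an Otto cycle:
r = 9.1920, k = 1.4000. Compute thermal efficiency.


r^(k-1) = 2.4286
eta = 1 - 1/2.4286 = 0.5882 = 58.8248%

58.8248%


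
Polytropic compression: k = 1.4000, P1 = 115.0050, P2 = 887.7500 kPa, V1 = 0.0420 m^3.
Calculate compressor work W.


(k-1)/k = 0.2857
(P2/P1)^exp = 1.7931
W = 3.5000 * 115.0050 * 0.0420 * (1.7931 - 1) = 13.4071 kJ

13.4071 kJ


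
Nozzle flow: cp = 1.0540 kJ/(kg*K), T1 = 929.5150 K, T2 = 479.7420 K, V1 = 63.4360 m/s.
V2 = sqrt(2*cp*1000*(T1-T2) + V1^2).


dT = 449.7730 K
2*cp*1000*dT = 948121.4840
V1^2 = 4024.1261
V2 = sqrt(952145.6101) = 975.7795 m/s

975.7795 m/s


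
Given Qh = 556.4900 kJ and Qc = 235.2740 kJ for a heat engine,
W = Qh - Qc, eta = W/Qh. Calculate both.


W = 556.4900 - 235.2740 = 321.2160 kJ
eta = 321.2160 / 556.4900 = 0.5772 = 57.7218%

W = 321.2160 kJ, eta = 57.7218%


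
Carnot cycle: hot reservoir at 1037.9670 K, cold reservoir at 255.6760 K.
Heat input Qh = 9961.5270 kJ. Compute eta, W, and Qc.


eta = 1 - 255.6760/1037.9670 = 0.7537
W = 0.7537 * 9961.5270 = 7507.7656 kJ
Qc = 9961.5270 - 7507.7656 = 2453.7614 kJ

eta = 75.3676%, W = 7507.7656 kJ, Qc = 2453.7614 kJ


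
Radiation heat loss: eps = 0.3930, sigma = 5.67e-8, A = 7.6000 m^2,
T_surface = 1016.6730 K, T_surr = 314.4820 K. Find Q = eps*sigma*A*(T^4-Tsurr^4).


T^4 = 1.0684e+12
Tsurr^4 = 9.7810e+09
Q = 0.3930 * 5.67e-8 * 7.6000 * 1.0586e+12 = 179275.1469 W

179275.1469 W


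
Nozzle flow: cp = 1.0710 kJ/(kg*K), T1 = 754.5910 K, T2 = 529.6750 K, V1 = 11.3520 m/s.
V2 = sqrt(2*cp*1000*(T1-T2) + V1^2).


dT = 224.9160 K
2*cp*1000*dT = 481770.0720
V1^2 = 128.8679
V2 = sqrt(481898.9399) = 694.1894 m/s

694.1894 m/s


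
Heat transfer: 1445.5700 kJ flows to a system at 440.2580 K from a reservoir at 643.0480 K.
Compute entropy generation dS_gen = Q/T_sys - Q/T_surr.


dS_sys = 1445.5700/440.2580 = 3.2835 kJ/K
dS_surr = -1445.5700/643.0480 = -2.2480 kJ/K
dS_gen = 3.2835 - 2.2480 = 1.0355 kJ/K (irreversible)

dS_gen = 1.0355 kJ/K, irreversible


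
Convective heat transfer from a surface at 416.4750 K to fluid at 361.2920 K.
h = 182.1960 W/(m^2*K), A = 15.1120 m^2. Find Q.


dT = 55.1830 K
Q = 182.1960 * 15.1120 * 55.1830 = 151937.8897 W

151937.8897 W


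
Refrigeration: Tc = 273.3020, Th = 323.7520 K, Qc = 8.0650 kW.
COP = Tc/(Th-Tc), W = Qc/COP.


COP = 273.3020 / 50.4500 = 5.4173
W = 8.0650 / 5.4173 = 1.4888 kW

COP = 5.4173, W = 1.4888 kW


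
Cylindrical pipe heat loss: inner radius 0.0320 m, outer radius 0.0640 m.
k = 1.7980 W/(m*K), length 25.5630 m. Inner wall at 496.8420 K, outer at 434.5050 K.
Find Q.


dT = 62.3370 K
ln(ro/ri) = 0.6931
Q = 2*pi*1.7980*25.5630*62.3370 / 0.6931 = 25971.7858 W

25971.7858 W


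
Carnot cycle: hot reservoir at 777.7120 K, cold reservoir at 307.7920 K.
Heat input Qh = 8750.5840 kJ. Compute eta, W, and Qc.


eta = 1 - 307.7920/777.7120 = 0.6042
W = 0.6042 * 8750.5840 = 5287.4000 kJ
Qc = 8750.5840 - 5287.4000 = 3463.1840 kJ

eta = 60.4234%, W = 5287.4000 kJ, Qc = 3463.1840 kJ


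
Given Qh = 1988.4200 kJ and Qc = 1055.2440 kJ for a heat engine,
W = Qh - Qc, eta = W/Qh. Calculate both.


W = 1988.4200 - 1055.2440 = 933.1760 kJ
eta = 933.1760 / 1988.4200 = 0.4693 = 46.9305%

W = 933.1760 kJ, eta = 46.9305%


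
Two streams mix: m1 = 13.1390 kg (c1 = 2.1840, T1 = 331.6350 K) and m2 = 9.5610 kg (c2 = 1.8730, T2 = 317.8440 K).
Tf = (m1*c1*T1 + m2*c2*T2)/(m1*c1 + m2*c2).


num = 15208.3292
den = 46.6033
Tf = 326.3357 K

326.3357 K


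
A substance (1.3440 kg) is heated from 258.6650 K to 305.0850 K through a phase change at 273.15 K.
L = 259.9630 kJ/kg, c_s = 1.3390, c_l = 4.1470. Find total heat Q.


Q1 (sensible, solid) = 1.3440 * 1.3390 * 14.4850 = 26.0674 kJ
Q2 (latent) = 1.3440 * 259.9630 = 349.3903 kJ
Q3 (sensible, liquid) = 1.3440 * 4.1470 * 31.9350 = 177.9919 kJ
Q_total = 553.4496 kJ

553.4496 kJ
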